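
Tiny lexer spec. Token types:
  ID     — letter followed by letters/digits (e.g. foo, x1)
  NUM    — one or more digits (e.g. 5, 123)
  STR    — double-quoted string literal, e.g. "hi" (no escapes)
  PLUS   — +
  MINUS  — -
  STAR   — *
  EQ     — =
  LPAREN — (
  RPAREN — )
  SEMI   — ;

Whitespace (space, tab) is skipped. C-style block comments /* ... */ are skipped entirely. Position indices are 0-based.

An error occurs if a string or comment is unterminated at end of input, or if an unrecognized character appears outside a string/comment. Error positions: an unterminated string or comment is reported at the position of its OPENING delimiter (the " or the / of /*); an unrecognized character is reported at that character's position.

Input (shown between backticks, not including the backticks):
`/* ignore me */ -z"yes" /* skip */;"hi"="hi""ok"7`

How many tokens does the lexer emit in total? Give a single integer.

pos=0: enter COMMENT mode (saw '/*')
exit COMMENT mode (now at pos=15)
pos=16: emit MINUS '-'
pos=17: emit ID 'z' (now at pos=18)
pos=18: enter STRING mode
pos=18: emit STR "yes" (now at pos=23)
pos=24: enter COMMENT mode (saw '/*')
exit COMMENT mode (now at pos=34)
pos=34: emit SEMI ';'
pos=35: enter STRING mode
pos=35: emit STR "hi" (now at pos=39)
pos=39: emit EQ '='
pos=40: enter STRING mode
pos=40: emit STR "hi" (now at pos=44)
pos=44: enter STRING mode
pos=44: emit STR "ok" (now at pos=48)
pos=48: emit NUM '7' (now at pos=49)
DONE. 9 tokens: [MINUS, ID, STR, SEMI, STR, EQ, STR, STR, NUM]

Answer: 9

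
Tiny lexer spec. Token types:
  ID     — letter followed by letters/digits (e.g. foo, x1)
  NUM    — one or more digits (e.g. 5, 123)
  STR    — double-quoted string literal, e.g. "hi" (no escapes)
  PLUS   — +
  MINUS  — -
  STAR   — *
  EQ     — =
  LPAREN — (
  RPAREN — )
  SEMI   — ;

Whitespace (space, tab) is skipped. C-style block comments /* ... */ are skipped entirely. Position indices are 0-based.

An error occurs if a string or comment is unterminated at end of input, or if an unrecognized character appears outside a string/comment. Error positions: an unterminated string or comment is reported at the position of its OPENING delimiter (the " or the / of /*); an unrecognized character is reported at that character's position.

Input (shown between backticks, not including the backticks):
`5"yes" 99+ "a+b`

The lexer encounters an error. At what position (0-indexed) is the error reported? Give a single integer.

Answer: 11

Derivation:
pos=0: emit NUM '5' (now at pos=1)
pos=1: enter STRING mode
pos=1: emit STR "yes" (now at pos=6)
pos=7: emit NUM '99' (now at pos=9)
pos=9: emit PLUS '+'
pos=11: enter STRING mode
pos=11: ERROR — unterminated string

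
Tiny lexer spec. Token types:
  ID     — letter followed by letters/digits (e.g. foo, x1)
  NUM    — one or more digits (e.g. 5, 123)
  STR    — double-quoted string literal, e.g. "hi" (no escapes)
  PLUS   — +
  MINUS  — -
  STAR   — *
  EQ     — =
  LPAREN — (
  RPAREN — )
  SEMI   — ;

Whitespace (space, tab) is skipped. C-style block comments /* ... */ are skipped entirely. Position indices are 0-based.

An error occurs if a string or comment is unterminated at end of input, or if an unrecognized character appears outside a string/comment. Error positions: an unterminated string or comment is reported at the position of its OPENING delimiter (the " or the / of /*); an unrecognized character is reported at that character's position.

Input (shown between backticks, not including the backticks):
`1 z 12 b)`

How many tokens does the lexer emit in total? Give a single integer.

Answer: 5

Derivation:
pos=0: emit NUM '1' (now at pos=1)
pos=2: emit ID 'z' (now at pos=3)
pos=4: emit NUM '12' (now at pos=6)
pos=7: emit ID 'b' (now at pos=8)
pos=8: emit RPAREN ')'
DONE. 5 tokens: [NUM, ID, NUM, ID, RPAREN]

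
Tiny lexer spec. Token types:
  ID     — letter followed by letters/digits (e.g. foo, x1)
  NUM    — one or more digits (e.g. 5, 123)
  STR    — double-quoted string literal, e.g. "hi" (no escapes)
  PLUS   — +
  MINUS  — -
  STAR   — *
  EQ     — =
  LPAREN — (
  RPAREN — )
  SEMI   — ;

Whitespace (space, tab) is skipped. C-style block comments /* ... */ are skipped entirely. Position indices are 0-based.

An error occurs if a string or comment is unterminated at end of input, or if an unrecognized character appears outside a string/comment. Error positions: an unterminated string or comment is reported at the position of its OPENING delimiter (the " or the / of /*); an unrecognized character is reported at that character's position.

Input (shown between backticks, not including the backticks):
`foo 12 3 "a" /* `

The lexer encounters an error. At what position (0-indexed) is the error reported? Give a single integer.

pos=0: emit ID 'foo' (now at pos=3)
pos=4: emit NUM '12' (now at pos=6)
pos=7: emit NUM '3' (now at pos=8)
pos=9: enter STRING mode
pos=9: emit STR "a" (now at pos=12)
pos=13: enter COMMENT mode (saw '/*')
pos=13: ERROR — unterminated comment (reached EOF)

Answer: 13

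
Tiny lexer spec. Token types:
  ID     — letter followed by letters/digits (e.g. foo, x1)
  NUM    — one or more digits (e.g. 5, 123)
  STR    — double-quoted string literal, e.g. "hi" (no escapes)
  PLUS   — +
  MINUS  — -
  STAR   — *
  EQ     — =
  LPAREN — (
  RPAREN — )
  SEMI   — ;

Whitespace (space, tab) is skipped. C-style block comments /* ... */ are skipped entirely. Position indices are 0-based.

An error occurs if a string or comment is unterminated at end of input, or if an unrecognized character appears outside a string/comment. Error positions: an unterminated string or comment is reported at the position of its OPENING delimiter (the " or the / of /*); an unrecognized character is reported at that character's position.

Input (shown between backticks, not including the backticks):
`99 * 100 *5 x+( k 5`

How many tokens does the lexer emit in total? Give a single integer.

pos=0: emit NUM '99' (now at pos=2)
pos=3: emit STAR '*'
pos=5: emit NUM '100' (now at pos=8)
pos=9: emit STAR '*'
pos=10: emit NUM '5' (now at pos=11)
pos=12: emit ID 'x' (now at pos=13)
pos=13: emit PLUS '+'
pos=14: emit LPAREN '('
pos=16: emit ID 'k' (now at pos=17)
pos=18: emit NUM '5' (now at pos=19)
DONE. 10 tokens: [NUM, STAR, NUM, STAR, NUM, ID, PLUS, LPAREN, ID, NUM]

Answer: 10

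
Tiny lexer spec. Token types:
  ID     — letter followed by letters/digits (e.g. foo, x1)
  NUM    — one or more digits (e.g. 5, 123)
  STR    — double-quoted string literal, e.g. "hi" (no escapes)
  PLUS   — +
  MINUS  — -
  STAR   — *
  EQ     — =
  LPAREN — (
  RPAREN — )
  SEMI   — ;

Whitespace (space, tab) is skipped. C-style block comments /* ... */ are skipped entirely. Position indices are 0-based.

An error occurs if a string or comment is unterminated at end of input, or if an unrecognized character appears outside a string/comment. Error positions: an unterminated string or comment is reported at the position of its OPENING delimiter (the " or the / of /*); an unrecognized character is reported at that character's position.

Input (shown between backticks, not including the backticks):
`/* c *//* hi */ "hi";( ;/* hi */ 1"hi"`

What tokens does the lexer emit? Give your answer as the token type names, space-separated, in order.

Answer: STR SEMI LPAREN SEMI NUM STR

Derivation:
pos=0: enter COMMENT mode (saw '/*')
exit COMMENT mode (now at pos=7)
pos=7: enter COMMENT mode (saw '/*')
exit COMMENT mode (now at pos=15)
pos=16: enter STRING mode
pos=16: emit STR "hi" (now at pos=20)
pos=20: emit SEMI ';'
pos=21: emit LPAREN '('
pos=23: emit SEMI ';'
pos=24: enter COMMENT mode (saw '/*')
exit COMMENT mode (now at pos=32)
pos=33: emit NUM '1' (now at pos=34)
pos=34: enter STRING mode
pos=34: emit STR "hi" (now at pos=38)
DONE. 6 tokens: [STR, SEMI, LPAREN, SEMI, NUM, STR]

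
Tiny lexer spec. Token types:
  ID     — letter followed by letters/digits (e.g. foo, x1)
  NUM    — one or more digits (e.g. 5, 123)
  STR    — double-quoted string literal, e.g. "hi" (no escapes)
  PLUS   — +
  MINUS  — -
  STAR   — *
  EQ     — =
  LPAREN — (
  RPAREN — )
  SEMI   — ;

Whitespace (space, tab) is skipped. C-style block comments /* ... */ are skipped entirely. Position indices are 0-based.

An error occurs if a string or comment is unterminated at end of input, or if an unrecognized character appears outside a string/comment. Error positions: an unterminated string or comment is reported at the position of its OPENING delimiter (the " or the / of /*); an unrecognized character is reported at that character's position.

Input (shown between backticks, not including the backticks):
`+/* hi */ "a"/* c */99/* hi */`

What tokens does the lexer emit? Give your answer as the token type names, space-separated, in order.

pos=0: emit PLUS '+'
pos=1: enter COMMENT mode (saw '/*')
exit COMMENT mode (now at pos=9)
pos=10: enter STRING mode
pos=10: emit STR "a" (now at pos=13)
pos=13: enter COMMENT mode (saw '/*')
exit COMMENT mode (now at pos=20)
pos=20: emit NUM '99' (now at pos=22)
pos=22: enter COMMENT mode (saw '/*')
exit COMMENT mode (now at pos=30)
DONE. 3 tokens: [PLUS, STR, NUM]

Answer: PLUS STR NUM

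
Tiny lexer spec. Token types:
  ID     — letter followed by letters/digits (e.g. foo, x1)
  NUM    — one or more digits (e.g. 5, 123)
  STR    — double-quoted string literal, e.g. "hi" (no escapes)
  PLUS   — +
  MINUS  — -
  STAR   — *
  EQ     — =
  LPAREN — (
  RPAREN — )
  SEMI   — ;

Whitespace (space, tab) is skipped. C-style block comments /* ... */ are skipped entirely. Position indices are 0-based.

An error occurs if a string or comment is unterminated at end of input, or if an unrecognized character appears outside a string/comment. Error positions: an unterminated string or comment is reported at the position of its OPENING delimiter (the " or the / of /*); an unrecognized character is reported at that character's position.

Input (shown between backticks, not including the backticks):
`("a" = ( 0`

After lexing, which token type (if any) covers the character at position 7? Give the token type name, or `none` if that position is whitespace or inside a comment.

Answer: LPAREN

Derivation:
pos=0: emit LPAREN '('
pos=1: enter STRING mode
pos=1: emit STR "a" (now at pos=4)
pos=5: emit EQ '='
pos=7: emit LPAREN '('
pos=9: emit NUM '0' (now at pos=10)
DONE. 5 tokens: [LPAREN, STR, EQ, LPAREN, NUM]
Position 7: char is '(' -> LPAREN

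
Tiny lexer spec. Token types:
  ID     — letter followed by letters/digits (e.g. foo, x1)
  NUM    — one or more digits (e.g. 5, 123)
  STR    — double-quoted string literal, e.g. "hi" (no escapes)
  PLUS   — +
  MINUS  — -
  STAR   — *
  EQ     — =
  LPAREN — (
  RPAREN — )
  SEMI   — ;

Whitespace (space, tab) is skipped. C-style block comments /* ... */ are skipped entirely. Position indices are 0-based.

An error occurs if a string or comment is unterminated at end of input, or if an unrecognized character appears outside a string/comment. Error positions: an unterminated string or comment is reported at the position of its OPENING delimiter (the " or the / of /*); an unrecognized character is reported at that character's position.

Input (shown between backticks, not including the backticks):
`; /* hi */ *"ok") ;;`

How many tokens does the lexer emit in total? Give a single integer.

Answer: 6

Derivation:
pos=0: emit SEMI ';'
pos=2: enter COMMENT mode (saw '/*')
exit COMMENT mode (now at pos=10)
pos=11: emit STAR '*'
pos=12: enter STRING mode
pos=12: emit STR "ok" (now at pos=16)
pos=16: emit RPAREN ')'
pos=18: emit SEMI ';'
pos=19: emit SEMI ';'
DONE. 6 tokens: [SEMI, STAR, STR, RPAREN, SEMI, SEMI]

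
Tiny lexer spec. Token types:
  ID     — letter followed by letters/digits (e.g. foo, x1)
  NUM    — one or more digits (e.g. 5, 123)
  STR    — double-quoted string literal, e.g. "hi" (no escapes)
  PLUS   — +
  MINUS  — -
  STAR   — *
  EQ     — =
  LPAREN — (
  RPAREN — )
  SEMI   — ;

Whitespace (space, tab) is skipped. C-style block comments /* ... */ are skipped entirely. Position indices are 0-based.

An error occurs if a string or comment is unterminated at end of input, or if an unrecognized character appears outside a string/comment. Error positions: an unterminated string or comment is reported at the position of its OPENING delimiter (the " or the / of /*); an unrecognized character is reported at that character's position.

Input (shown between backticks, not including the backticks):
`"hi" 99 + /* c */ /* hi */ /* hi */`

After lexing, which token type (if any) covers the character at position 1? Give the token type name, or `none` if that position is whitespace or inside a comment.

pos=0: enter STRING mode
pos=0: emit STR "hi" (now at pos=4)
pos=5: emit NUM '99' (now at pos=7)
pos=8: emit PLUS '+'
pos=10: enter COMMENT mode (saw '/*')
exit COMMENT mode (now at pos=17)
pos=18: enter COMMENT mode (saw '/*')
exit COMMENT mode (now at pos=26)
pos=27: enter COMMENT mode (saw '/*')
exit COMMENT mode (now at pos=35)
DONE. 3 tokens: [STR, NUM, PLUS]
Position 1: char is 'h' -> STR

Answer: STR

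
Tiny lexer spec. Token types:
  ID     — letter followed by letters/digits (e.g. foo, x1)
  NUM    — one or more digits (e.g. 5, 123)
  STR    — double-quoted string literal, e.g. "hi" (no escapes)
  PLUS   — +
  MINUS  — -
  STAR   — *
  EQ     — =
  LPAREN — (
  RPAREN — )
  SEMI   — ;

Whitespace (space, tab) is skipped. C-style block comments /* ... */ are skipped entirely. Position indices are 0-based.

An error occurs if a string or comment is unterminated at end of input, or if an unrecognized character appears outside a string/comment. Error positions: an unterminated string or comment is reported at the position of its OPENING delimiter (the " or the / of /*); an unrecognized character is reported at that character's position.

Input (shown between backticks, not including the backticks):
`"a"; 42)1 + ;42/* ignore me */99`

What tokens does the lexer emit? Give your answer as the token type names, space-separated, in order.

pos=0: enter STRING mode
pos=0: emit STR "a" (now at pos=3)
pos=3: emit SEMI ';'
pos=5: emit NUM '42' (now at pos=7)
pos=7: emit RPAREN ')'
pos=8: emit NUM '1' (now at pos=9)
pos=10: emit PLUS '+'
pos=12: emit SEMI ';'
pos=13: emit NUM '42' (now at pos=15)
pos=15: enter COMMENT mode (saw '/*')
exit COMMENT mode (now at pos=30)
pos=30: emit NUM '99' (now at pos=32)
DONE. 9 tokens: [STR, SEMI, NUM, RPAREN, NUM, PLUS, SEMI, NUM, NUM]

Answer: STR SEMI NUM RPAREN NUM PLUS SEMI NUM NUM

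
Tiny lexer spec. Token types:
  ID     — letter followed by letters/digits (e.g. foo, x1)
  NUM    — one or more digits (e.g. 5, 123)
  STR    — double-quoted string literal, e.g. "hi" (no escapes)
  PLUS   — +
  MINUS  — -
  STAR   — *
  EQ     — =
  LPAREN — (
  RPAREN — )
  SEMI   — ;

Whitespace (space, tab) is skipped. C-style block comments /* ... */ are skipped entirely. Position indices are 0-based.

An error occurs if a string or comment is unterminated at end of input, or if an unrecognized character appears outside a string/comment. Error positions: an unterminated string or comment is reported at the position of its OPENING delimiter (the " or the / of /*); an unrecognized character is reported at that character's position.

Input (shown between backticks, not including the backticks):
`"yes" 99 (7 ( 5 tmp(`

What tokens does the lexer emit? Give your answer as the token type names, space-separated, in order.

pos=0: enter STRING mode
pos=0: emit STR "yes" (now at pos=5)
pos=6: emit NUM '99' (now at pos=8)
pos=9: emit LPAREN '('
pos=10: emit NUM '7' (now at pos=11)
pos=12: emit LPAREN '('
pos=14: emit NUM '5' (now at pos=15)
pos=16: emit ID 'tmp' (now at pos=19)
pos=19: emit LPAREN '('
DONE. 8 tokens: [STR, NUM, LPAREN, NUM, LPAREN, NUM, ID, LPAREN]

Answer: STR NUM LPAREN NUM LPAREN NUM ID LPAREN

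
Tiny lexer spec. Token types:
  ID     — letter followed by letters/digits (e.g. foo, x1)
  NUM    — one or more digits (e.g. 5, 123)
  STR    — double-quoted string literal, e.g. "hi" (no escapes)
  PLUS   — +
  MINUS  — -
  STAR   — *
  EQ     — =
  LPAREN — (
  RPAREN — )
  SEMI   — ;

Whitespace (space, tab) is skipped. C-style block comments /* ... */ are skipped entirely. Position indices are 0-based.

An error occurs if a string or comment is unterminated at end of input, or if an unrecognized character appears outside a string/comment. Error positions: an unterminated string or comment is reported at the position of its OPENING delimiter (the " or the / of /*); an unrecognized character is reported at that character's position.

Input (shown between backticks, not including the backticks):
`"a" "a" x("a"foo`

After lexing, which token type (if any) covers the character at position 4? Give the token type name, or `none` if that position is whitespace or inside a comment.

Answer: STR

Derivation:
pos=0: enter STRING mode
pos=0: emit STR "a" (now at pos=3)
pos=4: enter STRING mode
pos=4: emit STR "a" (now at pos=7)
pos=8: emit ID 'x' (now at pos=9)
pos=9: emit LPAREN '('
pos=10: enter STRING mode
pos=10: emit STR "a" (now at pos=13)
pos=13: emit ID 'foo' (now at pos=16)
DONE. 6 tokens: [STR, STR, ID, LPAREN, STR, ID]
Position 4: char is '"' -> STR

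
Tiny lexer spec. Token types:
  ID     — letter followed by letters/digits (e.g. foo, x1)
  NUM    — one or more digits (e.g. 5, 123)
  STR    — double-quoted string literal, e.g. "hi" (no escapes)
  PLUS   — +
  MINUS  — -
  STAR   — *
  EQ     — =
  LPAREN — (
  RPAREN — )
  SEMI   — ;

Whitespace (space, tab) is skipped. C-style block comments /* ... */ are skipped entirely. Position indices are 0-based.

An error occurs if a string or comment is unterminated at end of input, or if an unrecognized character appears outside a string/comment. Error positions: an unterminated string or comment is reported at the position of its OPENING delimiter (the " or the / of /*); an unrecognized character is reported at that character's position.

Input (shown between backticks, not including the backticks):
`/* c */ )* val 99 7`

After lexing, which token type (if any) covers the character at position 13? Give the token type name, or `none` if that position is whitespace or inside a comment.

Answer: ID

Derivation:
pos=0: enter COMMENT mode (saw '/*')
exit COMMENT mode (now at pos=7)
pos=8: emit RPAREN ')'
pos=9: emit STAR '*'
pos=11: emit ID 'val' (now at pos=14)
pos=15: emit NUM '99' (now at pos=17)
pos=18: emit NUM '7' (now at pos=19)
DONE. 5 tokens: [RPAREN, STAR, ID, NUM, NUM]
Position 13: char is 'l' -> ID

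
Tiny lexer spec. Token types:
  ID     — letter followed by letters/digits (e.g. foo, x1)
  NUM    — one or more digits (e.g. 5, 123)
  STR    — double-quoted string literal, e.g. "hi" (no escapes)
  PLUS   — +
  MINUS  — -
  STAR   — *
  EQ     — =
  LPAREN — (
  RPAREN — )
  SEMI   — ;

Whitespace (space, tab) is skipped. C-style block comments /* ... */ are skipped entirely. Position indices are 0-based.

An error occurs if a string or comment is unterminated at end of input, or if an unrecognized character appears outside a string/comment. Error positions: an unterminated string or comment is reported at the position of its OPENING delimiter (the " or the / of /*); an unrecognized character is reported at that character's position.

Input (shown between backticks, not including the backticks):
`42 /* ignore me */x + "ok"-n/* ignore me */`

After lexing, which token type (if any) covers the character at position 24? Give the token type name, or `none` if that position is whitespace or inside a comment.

pos=0: emit NUM '42' (now at pos=2)
pos=3: enter COMMENT mode (saw '/*')
exit COMMENT mode (now at pos=18)
pos=18: emit ID 'x' (now at pos=19)
pos=20: emit PLUS '+'
pos=22: enter STRING mode
pos=22: emit STR "ok" (now at pos=26)
pos=26: emit MINUS '-'
pos=27: emit ID 'n' (now at pos=28)
pos=28: enter COMMENT mode (saw '/*')
exit COMMENT mode (now at pos=43)
DONE. 6 tokens: [NUM, ID, PLUS, STR, MINUS, ID]
Position 24: char is 'k' -> STR

Answer: STR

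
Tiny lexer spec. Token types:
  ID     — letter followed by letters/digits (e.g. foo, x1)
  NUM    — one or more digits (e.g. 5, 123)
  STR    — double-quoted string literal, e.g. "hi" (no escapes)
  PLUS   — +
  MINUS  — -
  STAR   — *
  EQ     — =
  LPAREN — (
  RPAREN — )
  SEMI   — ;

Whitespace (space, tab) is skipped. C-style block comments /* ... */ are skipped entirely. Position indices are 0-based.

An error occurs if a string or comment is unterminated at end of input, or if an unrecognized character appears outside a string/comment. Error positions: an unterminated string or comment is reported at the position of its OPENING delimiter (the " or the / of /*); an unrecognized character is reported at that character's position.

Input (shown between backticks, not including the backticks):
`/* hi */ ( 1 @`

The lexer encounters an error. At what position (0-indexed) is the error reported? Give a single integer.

Answer: 13

Derivation:
pos=0: enter COMMENT mode (saw '/*')
exit COMMENT mode (now at pos=8)
pos=9: emit LPAREN '('
pos=11: emit NUM '1' (now at pos=12)
pos=13: ERROR — unrecognized char '@'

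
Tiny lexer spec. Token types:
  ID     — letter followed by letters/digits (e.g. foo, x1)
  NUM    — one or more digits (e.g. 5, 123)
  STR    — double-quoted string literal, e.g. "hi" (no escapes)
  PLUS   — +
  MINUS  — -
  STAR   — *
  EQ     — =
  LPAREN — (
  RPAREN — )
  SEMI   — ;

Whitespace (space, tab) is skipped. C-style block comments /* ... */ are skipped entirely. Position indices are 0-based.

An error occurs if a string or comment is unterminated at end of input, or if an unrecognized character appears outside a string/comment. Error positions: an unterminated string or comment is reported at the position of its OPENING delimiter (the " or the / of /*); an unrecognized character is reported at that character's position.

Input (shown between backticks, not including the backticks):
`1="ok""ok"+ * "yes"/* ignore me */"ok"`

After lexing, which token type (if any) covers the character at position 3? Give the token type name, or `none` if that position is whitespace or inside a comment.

pos=0: emit NUM '1' (now at pos=1)
pos=1: emit EQ '='
pos=2: enter STRING mode
pos=2: emit STR "ok" (now at pos=6)
pos=6: enter STRING mode
pos=6: emit STR "ok" (now at pos=10)
pos=10: emit PLUS '+'
pos=12: emit STAR '*'
pos=14: enter STRING mode
pos=14: emit STR "yes" (now at pos=19)
pos=19: enter COMMENT mode (saw '/*')
exit COMMENT mode (now at pos=34)
pos=34: enter STRING mode
pos=34: emit STR "ok" (now at pos=38)
DONE. 8 tokens: [NUM, EQ, STR, STR, PLUS, STAR, STR, STR]
Position 3: char is 'o' -> STR

Answer: STR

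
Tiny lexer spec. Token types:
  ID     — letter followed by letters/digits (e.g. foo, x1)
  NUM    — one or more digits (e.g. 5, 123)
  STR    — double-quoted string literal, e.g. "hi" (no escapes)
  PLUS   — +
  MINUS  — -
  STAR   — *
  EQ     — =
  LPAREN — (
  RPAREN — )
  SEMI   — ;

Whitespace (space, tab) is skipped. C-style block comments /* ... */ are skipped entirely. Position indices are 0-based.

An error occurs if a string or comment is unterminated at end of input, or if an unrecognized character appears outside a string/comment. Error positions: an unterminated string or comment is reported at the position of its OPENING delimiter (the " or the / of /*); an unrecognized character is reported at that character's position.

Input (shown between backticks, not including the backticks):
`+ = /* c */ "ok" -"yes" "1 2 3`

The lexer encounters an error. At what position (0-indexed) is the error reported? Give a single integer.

pos=0: emit PLUS '+'
pos=2: emit EQ '='
pos=4: enter COMMENT mode (saw '/*')
exit COMMENT mode (now at pos=11)
pos=12: enter STRING mode
pos=12: emit STR "ok" (now at pos=16)
pos=17: emit MINUS '-'
pos=18: enter STRING mode
pos=18: emit STR "yes" (now at pos=23)
pos=24: enter STRING mode
pos=24: ERROR — unterminated string

Answer: 24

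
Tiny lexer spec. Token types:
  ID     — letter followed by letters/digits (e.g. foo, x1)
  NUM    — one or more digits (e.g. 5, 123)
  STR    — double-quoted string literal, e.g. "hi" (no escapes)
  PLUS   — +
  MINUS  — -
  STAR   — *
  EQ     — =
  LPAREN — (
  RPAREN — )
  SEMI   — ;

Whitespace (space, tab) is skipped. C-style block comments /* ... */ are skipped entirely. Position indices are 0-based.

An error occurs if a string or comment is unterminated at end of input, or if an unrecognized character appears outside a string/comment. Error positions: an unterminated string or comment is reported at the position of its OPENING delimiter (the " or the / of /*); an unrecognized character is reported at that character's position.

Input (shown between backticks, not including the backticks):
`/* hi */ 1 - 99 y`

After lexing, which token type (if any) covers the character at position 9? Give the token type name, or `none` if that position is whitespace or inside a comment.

Answer: NUM

Derivation:
pos=0: enter COMMENT mode (saw '/*')
exit COMMENT mode (now at pos=8)
pos=9: emit NUM '1' (now at pos=10)
pos=11: emit MINUS '-'
pos=13: emit NUM '99' (now at pos=15)
pos=16: emit ID 'y' (now at pos=17)
DONE. 4 tokens: [NUM, MINUS, NUM, ID]
Position 9: char is '1' -> NUM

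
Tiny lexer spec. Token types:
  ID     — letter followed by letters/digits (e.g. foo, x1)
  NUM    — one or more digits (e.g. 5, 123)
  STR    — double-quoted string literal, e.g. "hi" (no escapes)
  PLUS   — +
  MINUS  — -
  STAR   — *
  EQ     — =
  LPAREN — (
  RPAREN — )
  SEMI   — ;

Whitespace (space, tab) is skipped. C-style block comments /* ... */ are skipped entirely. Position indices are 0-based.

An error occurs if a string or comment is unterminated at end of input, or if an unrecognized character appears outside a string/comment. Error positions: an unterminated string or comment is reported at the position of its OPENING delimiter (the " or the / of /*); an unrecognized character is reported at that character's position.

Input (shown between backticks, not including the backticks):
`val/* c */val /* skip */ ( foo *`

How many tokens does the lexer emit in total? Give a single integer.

pos=0: emit ID 'val' (now at pos=3)
pos=3: enter COMMENT mode (saw '/*')
exit COMMENT mode (now at pos=10)
pos=10: emit ID 'val' (now at pos=13)
pos=14: enter COMMENT mode (saw '/*')
exit COMMENT mode (now at pos=24)
pos=25: emit LPAREN '('
pos=27: emit ID 'foo' (now at pos=30)
pos=31: emit STAR '*'
DONE. 5 tokens: [ID, ID, LPAREN, ID, STAR]

Answer: 5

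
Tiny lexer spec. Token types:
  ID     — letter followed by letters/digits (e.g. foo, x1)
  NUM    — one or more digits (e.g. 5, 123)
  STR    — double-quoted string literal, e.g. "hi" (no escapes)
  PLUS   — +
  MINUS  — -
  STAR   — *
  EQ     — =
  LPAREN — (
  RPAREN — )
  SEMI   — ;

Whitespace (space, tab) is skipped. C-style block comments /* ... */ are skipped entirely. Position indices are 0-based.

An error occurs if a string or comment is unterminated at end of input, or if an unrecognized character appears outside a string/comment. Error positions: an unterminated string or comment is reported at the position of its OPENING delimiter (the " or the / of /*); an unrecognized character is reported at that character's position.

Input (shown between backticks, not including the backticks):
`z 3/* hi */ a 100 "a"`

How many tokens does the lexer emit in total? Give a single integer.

Answer: 5

Derivation:
pos=0: emit ID 'z' (now at pos=1)
pos=2: emit NUM '3' (now at pos=3)
pos=3: enter COMMENT mode (saw '/*')
exit COMMENT mode (now at pos=11)
pos=12: emit ID 'a' (now at pos=13)
pos=14: emit NUM '100' (now at pos=17)
pos=18: enter STRING mode
pos=18: emit STR "a" (now at pos=21)
DONE. 5 tokens: [ID, NUM, ID, NUM, STR]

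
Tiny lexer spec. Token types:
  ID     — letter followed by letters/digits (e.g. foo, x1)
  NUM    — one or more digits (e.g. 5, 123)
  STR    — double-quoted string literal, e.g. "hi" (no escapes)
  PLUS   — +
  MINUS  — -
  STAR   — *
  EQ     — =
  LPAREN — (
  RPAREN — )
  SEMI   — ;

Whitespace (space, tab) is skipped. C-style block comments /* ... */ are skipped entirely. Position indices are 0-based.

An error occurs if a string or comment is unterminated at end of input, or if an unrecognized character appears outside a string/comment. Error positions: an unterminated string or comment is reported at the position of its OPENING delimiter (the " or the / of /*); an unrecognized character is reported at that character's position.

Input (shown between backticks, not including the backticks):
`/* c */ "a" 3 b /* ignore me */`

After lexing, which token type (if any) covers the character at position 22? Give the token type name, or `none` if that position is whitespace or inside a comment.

Answer: none

Derivation:
pos=0: enter COMMENT mode (saw '/*')
exit COMMENT mode (now at pos=7)
pos=8: enter STRING mode
pos=8: emit STR "a" (now at pos=11)
pos=12: emit NUM '3' (now at pos=13)
pos=14: emit ID 'b' (now at pos=15)
pos=16: enter COMMENT mode (saw '/*')
exit COMMENT mode (now at pos=31)
DONE. 3 tokens: [STR, NUM, ID]
Position 22: char is 'o' -> none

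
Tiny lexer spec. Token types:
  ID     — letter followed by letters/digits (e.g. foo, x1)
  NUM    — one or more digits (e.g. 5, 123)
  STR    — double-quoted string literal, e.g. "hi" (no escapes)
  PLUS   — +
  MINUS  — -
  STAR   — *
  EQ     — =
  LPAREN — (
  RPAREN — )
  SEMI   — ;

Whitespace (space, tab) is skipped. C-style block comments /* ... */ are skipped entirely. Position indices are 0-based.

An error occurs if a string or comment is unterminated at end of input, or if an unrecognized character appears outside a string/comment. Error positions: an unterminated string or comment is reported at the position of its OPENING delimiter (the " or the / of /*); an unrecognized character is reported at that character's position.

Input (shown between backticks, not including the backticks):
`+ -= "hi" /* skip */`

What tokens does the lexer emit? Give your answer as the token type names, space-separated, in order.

pos=0: emit PLUS '+'
pos=2: emit MINUS '-'
pos=3: emit EQ '='
pos=5: enter STRING mode
pos=5: emit STR "hi" (now at pos=9)
pos=10: enter COMMENT mode (saw '/*')
exit COMMENT mode (now at pos=20)
DONE. 4 tokens: [PLUS, MINUS, EQ, STR]

Answer: PLUS MINUS EQ STR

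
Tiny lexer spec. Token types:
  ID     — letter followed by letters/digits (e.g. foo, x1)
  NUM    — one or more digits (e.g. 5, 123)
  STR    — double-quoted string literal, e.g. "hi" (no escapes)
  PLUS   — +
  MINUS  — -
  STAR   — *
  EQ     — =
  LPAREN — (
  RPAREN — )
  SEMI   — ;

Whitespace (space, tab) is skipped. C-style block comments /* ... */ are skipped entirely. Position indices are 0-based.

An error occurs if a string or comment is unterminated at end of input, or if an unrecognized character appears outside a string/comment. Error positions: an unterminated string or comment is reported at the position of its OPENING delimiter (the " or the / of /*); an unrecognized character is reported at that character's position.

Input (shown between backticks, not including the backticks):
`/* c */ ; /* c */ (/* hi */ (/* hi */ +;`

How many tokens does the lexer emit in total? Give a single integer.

pos=0: enter COMMENT mode (saw '/*')
exit COMMENT mode (now at pos=7)
pos=8: emit SEMI ';'
pos=10: enter COMMENT mode (saw '/*')
exit COMMENT mode (now at pos=17)
pos=18: emit LPAREN '('
pos=19: enter COMMENT mode (saw '/*')
exit COMMENT mode (now at pos=27)
pos=28: emit LPAREN '('
pos=29: enter COMMENT mode (saw '/*')
exit COMMENT mode (now at pos=37)
pos=38: emit PLUS '+'
pos=39: emit SEMI ';'
DONE. 5 tokens: [SEMI, LPAREN, LPAREN, PLUS, SEMI]

Answer: 5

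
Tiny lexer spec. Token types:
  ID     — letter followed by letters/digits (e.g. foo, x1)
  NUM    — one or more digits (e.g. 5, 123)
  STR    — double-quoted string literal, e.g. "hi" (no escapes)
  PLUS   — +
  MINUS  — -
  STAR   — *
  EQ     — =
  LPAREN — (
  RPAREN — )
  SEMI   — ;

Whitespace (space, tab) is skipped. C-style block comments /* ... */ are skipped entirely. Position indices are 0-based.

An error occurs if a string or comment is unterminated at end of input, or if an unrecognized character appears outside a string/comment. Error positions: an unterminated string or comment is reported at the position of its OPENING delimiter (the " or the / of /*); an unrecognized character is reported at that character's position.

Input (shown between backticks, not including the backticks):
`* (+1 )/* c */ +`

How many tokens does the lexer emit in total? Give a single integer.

pos=0: emit STAR '*'
pos=2: emit LPAREN '('
pos=3: emit PLUS '+'
pos=4: emit NUM '1' (now at pos=5)
pos=6: emit RPAREN ')'
pos=7: enter COMMENT mode (saw '/*')
exit COMMENT mode (now at pos=14)
pos=15: emit PLUS '+'
DONE. 6 tokens: [STAR, LPAREN, PLUS, NUM, RPAREN, PLUS]

Answer: 6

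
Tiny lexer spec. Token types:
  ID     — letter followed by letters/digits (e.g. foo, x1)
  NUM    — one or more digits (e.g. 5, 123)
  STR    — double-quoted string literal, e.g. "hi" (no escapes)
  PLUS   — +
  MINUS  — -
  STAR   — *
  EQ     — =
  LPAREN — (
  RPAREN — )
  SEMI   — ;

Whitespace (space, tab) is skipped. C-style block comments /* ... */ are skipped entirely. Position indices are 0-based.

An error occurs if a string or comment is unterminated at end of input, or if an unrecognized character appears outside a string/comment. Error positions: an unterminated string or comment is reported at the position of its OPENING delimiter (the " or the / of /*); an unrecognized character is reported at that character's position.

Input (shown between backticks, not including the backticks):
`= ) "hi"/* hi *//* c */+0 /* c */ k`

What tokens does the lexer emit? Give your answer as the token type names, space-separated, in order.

Answer: EQ RPAREN STR PLUS NUM ID

Derivation:
pos=0: emit EQ '='
pos=2: emit RPAREN ')'
pos=4: enter STRING mode
pos=4: emit STR "hi" (now at pos=8)
pos=8: enter COMMENT mode (saw '/*')
exit COMMENT mode (now at pos=16)
pos=16: enter COMMENT mode (saw '/*')
exit COMMENT mode (now at pos=23)
pos=23: emit PLUS '+'
pos=24: emit NUM '0' (now at pos=25)
pos=26: enter COMMENT mode (saw '/*')
exit COMMENT mode (now at pos=33)
pos=34: emit ID 'k' (now at pos=35)
DONE. 6 tokens: [EQ, RPAREN, STR, PLUS, NUM, ID]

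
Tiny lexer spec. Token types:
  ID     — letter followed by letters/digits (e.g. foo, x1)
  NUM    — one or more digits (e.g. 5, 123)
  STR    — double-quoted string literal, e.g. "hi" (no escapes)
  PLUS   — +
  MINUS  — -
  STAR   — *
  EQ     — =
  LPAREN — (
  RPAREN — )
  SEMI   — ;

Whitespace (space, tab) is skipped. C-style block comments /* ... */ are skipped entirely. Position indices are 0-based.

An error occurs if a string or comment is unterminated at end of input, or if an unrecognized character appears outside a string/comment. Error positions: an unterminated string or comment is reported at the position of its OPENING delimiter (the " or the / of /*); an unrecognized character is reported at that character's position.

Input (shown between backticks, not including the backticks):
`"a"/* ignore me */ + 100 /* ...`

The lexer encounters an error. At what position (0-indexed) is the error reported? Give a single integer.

Answer: 25

Derivation:
pos=0: enter STRING mode
pos=0: emit STR "a" (now at pos=3)
pos=3: enter COMMENT mode (saw '/*')
exit COMMENT mode (now at pos=18)
pos=19: emit PLUS '+'
pos=21: emit NUM '100' (now at pos=24)
pos=25: enter COMMENT mode (saw '/*')
pos=25: ERROR — unterminated comment (reached EOF)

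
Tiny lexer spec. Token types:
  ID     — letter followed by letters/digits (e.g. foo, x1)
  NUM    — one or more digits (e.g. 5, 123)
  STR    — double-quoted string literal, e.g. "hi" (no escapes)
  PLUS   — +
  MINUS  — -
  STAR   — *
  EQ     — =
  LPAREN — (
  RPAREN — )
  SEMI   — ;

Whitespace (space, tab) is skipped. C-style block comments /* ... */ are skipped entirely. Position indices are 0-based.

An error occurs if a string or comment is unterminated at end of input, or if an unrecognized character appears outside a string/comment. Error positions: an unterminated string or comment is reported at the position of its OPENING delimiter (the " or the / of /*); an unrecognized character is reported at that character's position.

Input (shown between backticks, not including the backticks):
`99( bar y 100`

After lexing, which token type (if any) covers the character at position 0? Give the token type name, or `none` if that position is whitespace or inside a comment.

Answer: NUM

Derivation:
pos=0: emit NUM '99' (now at pos=2)
pos=2: emit LPAREN '('
pos=4: emit ID 'bar' (now at pos=7)
pos=8: emit ID 'y' (now at pos=9)
pos=10: emit NUM '100' (now at pos=13)
DONE. 5 tokens: [NUM, LPAREN, ID, ID, NUM]
Position 0: char is '9' -> NUM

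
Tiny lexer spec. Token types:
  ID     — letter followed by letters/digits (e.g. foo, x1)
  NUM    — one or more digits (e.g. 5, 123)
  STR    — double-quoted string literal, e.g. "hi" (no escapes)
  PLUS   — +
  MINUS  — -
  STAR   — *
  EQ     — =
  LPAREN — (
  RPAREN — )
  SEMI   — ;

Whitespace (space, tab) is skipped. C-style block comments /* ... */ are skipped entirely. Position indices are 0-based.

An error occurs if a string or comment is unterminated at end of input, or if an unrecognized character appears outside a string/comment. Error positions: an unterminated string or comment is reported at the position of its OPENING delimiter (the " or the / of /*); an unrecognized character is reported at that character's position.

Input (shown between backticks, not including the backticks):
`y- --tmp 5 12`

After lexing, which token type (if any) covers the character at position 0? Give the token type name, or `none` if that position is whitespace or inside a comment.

Answer: ID

Derivation:
pos=0: emit ID 'y' (now at pos=1)
pos=1: emit MINUS '-'
pos=3: emit MINUS '-'
pos=4: emit MINUS '-'
pos=5: emit ID 'tmp' (now at pos=8)
pos=9: emit NUM '5' (now at pos=10)
pos=11: emit NUM '12' (now at pos=13)
DONE. 7 tokens: [ID, MINUS, MINUS, MINUS, ID, NUM, NUM]
Position 0: char is 'y' -> ID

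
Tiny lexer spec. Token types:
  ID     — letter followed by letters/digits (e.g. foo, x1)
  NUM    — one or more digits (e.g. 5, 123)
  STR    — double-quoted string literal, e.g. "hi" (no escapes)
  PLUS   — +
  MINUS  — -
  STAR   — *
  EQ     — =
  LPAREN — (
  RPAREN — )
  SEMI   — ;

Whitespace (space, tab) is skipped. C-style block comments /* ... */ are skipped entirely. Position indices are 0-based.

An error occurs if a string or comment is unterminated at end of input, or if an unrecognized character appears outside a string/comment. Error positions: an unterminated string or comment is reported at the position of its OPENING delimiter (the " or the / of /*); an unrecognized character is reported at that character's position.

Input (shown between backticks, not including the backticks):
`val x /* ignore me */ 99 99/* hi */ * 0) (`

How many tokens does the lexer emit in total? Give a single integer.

Answer: 8

Derivation:
pos=0: emit ID 'val' (now at pos=3)
pos=4: emit ID 'x' (now at pos=5)
pos=6: enter COMMENT mode (saw '/*')
exit COMMENT mode (now at pos=21)
pos=22: emit NUM '99' (now at pos=24)
pos=25: emit NUM '99' (now at pos=27)
pos=27: enter COMMENT mode (saw '/*')
exit COMMENT mode (now at pos=35)
pos=36: emit STAR '*'
pos=38: emit NUM '0' (now at pos=39)
pos=39: emit RPAREN ')'
pos=41: emit LPAREN '('
DONE. 8 tokens: [ID, ID, NUM, NUM, STAR, NUM, RPAREN, LPAREN]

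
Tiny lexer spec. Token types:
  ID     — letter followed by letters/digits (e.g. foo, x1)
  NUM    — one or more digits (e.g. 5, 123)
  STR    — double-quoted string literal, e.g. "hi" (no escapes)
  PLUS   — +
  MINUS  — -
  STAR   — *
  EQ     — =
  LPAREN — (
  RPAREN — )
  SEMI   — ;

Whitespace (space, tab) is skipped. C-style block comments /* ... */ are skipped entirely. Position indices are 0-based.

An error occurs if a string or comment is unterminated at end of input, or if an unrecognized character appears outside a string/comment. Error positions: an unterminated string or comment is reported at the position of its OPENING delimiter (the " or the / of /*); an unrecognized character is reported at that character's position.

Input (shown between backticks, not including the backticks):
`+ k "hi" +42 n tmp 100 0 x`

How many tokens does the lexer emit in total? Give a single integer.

Answer: 10

Derivation:
pos=0: emit PLUS '+'
pos=2: emit ID 'k' (now at pos=3)
pos=4: enter STRING mode
pos=4: emit STR "hi" (now at pos=8)
pos=9: emit PLUS '+'
pos=10: emit NUM '42' (now at pos=12)
pos=13: emit ID 'n' (now at pos=14)
pos=15: emit ID 'tmp' (now at pos=18)
pos=19: emit NUM '100' (now at pos=22)
pos=23: emit NUM '0' (now at pos=24)
pos=25: emit ID 'x' (now at pos=26)
DONE. 10 tokens: [PLUS, ID, STR, PLUS, NUM, ID, ID, NUM, NUM, ID]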